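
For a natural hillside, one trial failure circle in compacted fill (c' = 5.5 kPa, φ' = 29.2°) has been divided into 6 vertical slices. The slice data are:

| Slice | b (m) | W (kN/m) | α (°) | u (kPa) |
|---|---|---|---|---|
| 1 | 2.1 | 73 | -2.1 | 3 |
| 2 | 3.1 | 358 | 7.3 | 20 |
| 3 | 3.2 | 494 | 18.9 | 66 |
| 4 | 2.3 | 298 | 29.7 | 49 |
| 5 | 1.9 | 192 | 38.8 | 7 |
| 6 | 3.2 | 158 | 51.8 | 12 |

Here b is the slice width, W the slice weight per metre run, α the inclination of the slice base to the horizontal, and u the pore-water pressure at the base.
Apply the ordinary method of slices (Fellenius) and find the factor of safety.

FS = 1.02

Ordinary method of slices: FS = Σ[c'·Δl_i + (W_i cosα_i − u_i·Δl_i)·tanφ'] / Σ W_i sinα_i, with Δl_i = b_i / cosα_i.
Slice 1: Δl = 2.1/cos(-2.1°) = 2.101 m; N'_1 = 73·cos(-2.1°) − 3·2.101 = 66.6; c'Δl = 11.56; W sinα = -2.7
Slice 2: Δl = 3.1/cos7.3° = 3.125 m; N'_2 = 358·cos7.3° − 20·3.125 = 292.6; c'Δl = 17.19; W sinα = 45.5
Slice 3: Δl = 3.2/cos18.9° = 3.382 m; N'_3 = 494·cos18.9° − 66·3.382 = 244.1; c'Δl = 18.60; W sinα = 160.0
Slice 4: Δl = 2.3/cos29.7° = 2.648 m; N'_4 = 298·cos29.7° − 49·2.648 = 129.1; c'Δl = 14.56; W sinα = 147.6
Slice 5: Δl = 1.9/cos38.8° = 2.438 m; N'_5 = 192·cos38.8° − 7·2.438 = 132.6; c'Δl = 13.41; W sinα = 120.3
Slice 6: Δl = 3.2/cos51.8° = 5.175 m; N'_6 = 158·cos51.8° − 12·5.175 = 35.6; c'Δl = 28.46; W sinα = 124.2
Σc'Δl = 103.8 kN/m; ΣN' = 900.7 kN/m; ΣW sinα = 594.9 kN/m
Resisting = 103.8 + 900.7·tan29.2° = 103.8 + 503.4 = 607.1 kN/m
FS = 607.1 / 594.9 = 1.020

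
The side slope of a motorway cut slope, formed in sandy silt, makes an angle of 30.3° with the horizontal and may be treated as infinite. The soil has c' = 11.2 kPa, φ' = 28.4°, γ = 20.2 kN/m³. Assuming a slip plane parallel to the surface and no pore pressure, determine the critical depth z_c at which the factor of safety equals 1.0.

z_c = 17.04 m

Setting FS = 1.00 in FS = [c' + γz cos²β tanφ'] / [γz sinβ cosβ] and solving for z:
z = c' / [γ cosβ (FS·sinβ − cosβ·tanφ')]
  = 11.2 / [20.2·cos30.3°·(1.00·sin30.3° − cos30.3°·tan28.4°)]
  = 11.2 / [20.2·0.8634·(1.00·0.5045 − 0.8634·0.5407)]
  = 11.2 / 0.6574 = 17.038 m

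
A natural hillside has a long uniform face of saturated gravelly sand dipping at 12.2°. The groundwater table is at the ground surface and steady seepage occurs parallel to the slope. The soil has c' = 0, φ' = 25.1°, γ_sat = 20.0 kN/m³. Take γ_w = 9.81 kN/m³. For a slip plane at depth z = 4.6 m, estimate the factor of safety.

With seepage parallel to the slope and the water table at the surface, the effective normal stress on the slip plane uses the buoyant unit weight γ' = γ_sat − γ_w while the driving shear stress uses γ_sat:
FS = [c' + γ' z cos²β tanφ'] / [γ_sat z sinβ cosβ]
(For c' = 0 this reduces to FS = (γ'/γ_sat)·tanφ'/tanβ.)
γ' = 20.0 − 9.81 = 10.19 kN/m³
Numerator = 0.0 + 10.19·4.6·cos²12.2°·tan25.1° = 0.0 + 10.19·4.6·0.9553·0.4684 = 20.977 kPa
Denominator = 20.0·4.6·sin12.2°·cos12.2° = 20.0·4.6·0.2113·0.9774 = 19.003 kPa
FS = 20.977 / 19.003 = 1.104

FS = 1.10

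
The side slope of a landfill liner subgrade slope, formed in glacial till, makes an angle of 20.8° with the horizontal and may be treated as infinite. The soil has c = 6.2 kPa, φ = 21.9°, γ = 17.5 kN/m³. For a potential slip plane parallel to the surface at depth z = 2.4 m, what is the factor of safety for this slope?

For an infinite slope with a slip plane parallel to the surface (no pore pressure): FS = [c + γz cos²β tanφ] / [γz sinβ cosβ].
γz = 17.5·2.4 = 42.00 kN/m²
Numerator = 6.2 + 42.00·cos²20.8°·tan21.9° = 6.2 + 42.00·0.8739·0.4020 = 20.955 kPa
Denominator = 42.00·sin20.8°·cos20.8° = 42.00·0.3551·0.9348 = 13.942 kPa
FS = 20.955 / 13.942 = 1.503

FS = 1.50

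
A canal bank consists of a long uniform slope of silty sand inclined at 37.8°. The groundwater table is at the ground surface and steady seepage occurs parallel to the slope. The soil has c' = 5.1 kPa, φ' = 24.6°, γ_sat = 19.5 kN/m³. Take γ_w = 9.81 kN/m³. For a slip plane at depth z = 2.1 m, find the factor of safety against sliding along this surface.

With seepage parallel to the slope and the water table at the surface, the effective normal stress on the slip plane uses the buoyant unit weight γ' = γ_sat − γ_w while the driving shear stress uses γ_sat:
FS = [c' + γ' z cos²β tanφ'] / [γ_sat z sinβ cosβ]
γ' = 19.5 − 9.81 = 9.69 kN/m³
Numerator = 5.1 + 9.69·2.1·cos²37.8°·tan24.6° = 5.1 + 9.69·2.1·0.6243·0.4578 = 10.917 kPa
Denominator = 19.5·2.1·sin37.8°·cos37.8° = 19.5·2.1·0.6129·0.7902 = 19.832 kPa
FS = 10.917 / 19.832 = 0.550

FS = 0.55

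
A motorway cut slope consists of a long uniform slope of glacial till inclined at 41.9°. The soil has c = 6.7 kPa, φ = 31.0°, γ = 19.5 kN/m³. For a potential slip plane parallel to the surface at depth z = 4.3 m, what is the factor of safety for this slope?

FS = 0.83

For an infinite slope with a slip plane parallel to the surface (no pore pressure): FS = [c + γz cos²β tanφ] / [γz sinβ cosβ].
γz = 19.5·4.3 = 83.85 kN/m²
Numerator = 6.7 + 83.85·cos²41.9°·tan31.0° = 6.7 + 83.85·0.5540·0.6009 = 34.612 kPa
Denominator = 83.85·sin41.9°·cos41.9° = 83.85·0.6678·0.7443 = 41.680 kPa
FS = 34.612 / 41.680 = 0.830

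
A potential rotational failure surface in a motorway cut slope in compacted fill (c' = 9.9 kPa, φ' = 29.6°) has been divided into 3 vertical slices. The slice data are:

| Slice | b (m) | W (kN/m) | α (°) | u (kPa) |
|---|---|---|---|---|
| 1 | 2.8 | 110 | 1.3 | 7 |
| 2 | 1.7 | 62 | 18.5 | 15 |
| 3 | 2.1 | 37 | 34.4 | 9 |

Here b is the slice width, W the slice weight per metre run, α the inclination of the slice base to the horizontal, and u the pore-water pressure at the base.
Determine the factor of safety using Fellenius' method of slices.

Ordinary method of slices: FS = Σ[c'·Δl_i + (W_i cosα_i − u_i·Δl_i)·tanφ'] / Σ W_i sinα_i, with Δl_i = b_i / cosα_i.
Slice 1: Δl = 2.8/cos1.3° = 2.801 m; N'_1 = 110·cos1.3° − 7·2.801 = 90.4; c'Δl = 27.73; W sinα = 2.5
Slice 2: Δl = 1.7/cos18.5° = 1.793 m; N'_2 = 62·cos18.5° − 15·1.793 = 31.9; c'Δl = 17.75; W sinα = 19.7
Slice 3: Δl = 2.1/cos34.4° = 2.545 m; N'_3 = 37·cos34.4° − 9·2.545 = 7.6; c'Δl = 25.20; W sinα = 20.9
Σc'Δl = 70.7 kN/m; ΣN' = 129.9 kN/m; ΣW sinα = 43.1 kN/m
Resisting = 70.7 + 129.9·tan29.6° = 70.7 + 73.8 = 144.5 kN/m
FS = 144.5 / 43.1 = 3.354

FS = 3.35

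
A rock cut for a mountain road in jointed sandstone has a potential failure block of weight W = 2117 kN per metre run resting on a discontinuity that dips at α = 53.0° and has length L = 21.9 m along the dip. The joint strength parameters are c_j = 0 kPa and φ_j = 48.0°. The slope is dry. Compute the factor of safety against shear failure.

FS = 0.84

Resolving the block weight along and normal to the plane and applying the Mohr–Coulomb strength on the joint:
N' = W cosα = 2117·cos53.0° = 1274.0 kN/m
Driving force T = W sinα = 2117·sin53.0° = 1690.7 kN/m
Resisting force R = c_j·L + N'·tanφ_j = 0·21.9 + 1274.0·tan48.0° = 0.0 + 1415.0 = 1415.0 kN/m
FS = R / T = 1415.0 / 1690.7 = 0.837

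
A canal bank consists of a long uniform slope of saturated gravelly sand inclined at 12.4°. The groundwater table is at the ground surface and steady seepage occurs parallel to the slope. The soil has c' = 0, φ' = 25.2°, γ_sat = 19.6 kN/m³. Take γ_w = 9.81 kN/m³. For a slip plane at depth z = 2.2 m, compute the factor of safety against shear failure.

With seepage parallel to the slope and the water table at the surface, the effective normal stress on the slip plane uses the buoyant unit weight γ' = γ_sat − γ_w while the driving shear stress uses γ_sat:
FS = [c' + γ' z cos²β tanφ'] / [γ_sat z sinβ cosβ]
(For c' = 0 this reduces to FS = (γ'/γ_sat)·tanφ'/tanβ.)
γ' = 19.6 − 9.81 = 9.79 kN/m³
Numerator = 0.0 + 9.79·2.2·cos²12.4°·tan25.2° = 0.0 + 9.79·2.2·0.9539·0.4706 = 9.668 kPa
Denominator = 19.6·2.2·sin12.4°·cos12.4° = 19.6·2.2·0.2147·0.9767 = 9.043 kPa
FS = 9.668 / 9.043 = 1.069

FS = 1.07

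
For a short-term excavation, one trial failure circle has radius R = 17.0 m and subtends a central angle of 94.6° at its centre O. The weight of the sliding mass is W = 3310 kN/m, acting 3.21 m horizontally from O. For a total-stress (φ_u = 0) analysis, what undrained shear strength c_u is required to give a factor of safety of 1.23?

FS = c_u·L_a·R / (W·d), so c_u = FS·W·d / (L_a·R).
Arc length L_a = R·θ = 17.0·(94.6°·π/180) = 17.0·1.6511 = 28.07 m
c_u = 1.23·3310·3.21 / (28.07·17.0) = 13068.9 / 477.16 = 27.39 kPa

c_u = 27.4 kPa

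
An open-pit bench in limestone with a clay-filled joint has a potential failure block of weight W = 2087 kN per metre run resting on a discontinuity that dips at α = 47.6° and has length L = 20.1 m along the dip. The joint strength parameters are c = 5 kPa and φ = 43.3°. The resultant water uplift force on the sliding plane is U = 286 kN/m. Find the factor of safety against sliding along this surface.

Resolving the block weight along and normal to the plane and applying the Mohr–Coulomb strength on the joint:
N' = W cosα − U = 2087·cos47.6° − 286 = 1121.3 kN/m
Driving force T = W sinα = 2087·sin47.6° = 1541.2 kN/m
Resisting force R = c·L + N'·tanφ = 5·20.1 + 1121.3·tan43.3° = 100.5 + 1056.6 = 1157.1 kN/m
FS = R / T = 1157.1 / 1541.2 = 0.751

FS = 0.75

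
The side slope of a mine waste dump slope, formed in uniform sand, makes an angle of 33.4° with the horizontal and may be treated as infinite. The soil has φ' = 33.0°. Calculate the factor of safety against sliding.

FS = 0.98

For a dry cohesionless infinite slope the factor of safety is FS = tanφ' / tanβ.
FS = tan33.0° / tan33.4° = 0.6494 / 0.6594 = 0.985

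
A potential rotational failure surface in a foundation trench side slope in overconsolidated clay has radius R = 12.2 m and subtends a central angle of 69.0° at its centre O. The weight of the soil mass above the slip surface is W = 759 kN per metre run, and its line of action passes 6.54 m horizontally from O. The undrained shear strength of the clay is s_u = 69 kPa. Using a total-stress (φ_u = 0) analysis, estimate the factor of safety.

FS = 2.49

Taking moments about the centre O, the resisting moment is provided by the undrained shear strength acting along the arc:
Arc length L_a = R·θ = 12.2·(69.0°·π/180) = 12.2·1.2043 = 14.69 m
M_R = s_u·L_a·R = 69·14.69·12.2 = 12367.9 kN·m/m
M_D = W·d = 759·6.54 = 4963.9 kN·m/m
FS = M_R / M_D = 12367.9 / 4963.9 = 2.492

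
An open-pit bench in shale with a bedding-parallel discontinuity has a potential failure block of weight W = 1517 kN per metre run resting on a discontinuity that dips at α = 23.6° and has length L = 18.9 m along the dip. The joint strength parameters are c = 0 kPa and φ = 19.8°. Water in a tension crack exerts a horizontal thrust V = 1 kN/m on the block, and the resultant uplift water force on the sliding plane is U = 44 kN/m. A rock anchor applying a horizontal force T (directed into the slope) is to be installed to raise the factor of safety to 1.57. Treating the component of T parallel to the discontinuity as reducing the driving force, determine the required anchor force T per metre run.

Resolving forces along and normal to the sliding plane, with the horizontal anchor force T adding T·sinα to the effective normal force and T·cosα acting up the plane against the driving force:
FS = [cL + (W cosα − U − V sinα + T sinα) tanφ] / [W sinα + V cosα − T cosα]
Without the anchor: N' = 1345.7 kN/m, driving T_d = 608.2 kN/m, resisting R = 0·18.9 + 1345.7·tan19.8° = 484.5 kN/m, FS = 0.80.
Setting FS = 1.57 and solving for T:
1.57·(608.2 − T cos23.6°) = 484.5 + T sin23.6°·tan19.8°
T·(sin23.6°·tan19.8° + 1.57·cos23.6°) = 1.57·608.2 − 484.5
T·(0.4003·0.3600 + 1.57·0.9164) = 954.9 − 484.5 = 470.5
T·1.5828 = 470.5
T = 297.2 kN/m

T = 297 kN/m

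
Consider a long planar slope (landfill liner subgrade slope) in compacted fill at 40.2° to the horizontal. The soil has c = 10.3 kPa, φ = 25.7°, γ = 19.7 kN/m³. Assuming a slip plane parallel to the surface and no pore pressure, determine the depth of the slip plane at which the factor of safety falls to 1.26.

Setting FS = 1.26 in FS = [c + γz cos²β tanφ] / [γz sinβ cosβ] and solving for z:
z = c / [γ cosβ (FS·sinβ − cosβ·tanφ)]
  = 10.3 / [19.7·cos40.2°·(1.26·sin40.2° − cos40.2°·tan25.7°)]
  = 10.3 / [19.7·0.7638·(1.26·0.6455 − 0.7638·0.4813)]
  = 10.3 / 6.7061 = 1.536 m

z = 1.54 m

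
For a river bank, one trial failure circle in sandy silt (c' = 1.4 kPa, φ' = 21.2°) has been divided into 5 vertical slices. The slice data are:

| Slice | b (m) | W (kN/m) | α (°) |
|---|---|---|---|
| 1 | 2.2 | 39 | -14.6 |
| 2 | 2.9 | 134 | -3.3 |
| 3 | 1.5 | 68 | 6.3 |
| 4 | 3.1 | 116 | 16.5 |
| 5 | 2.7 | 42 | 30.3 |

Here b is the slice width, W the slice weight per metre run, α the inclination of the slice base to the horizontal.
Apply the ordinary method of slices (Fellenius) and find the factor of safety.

FS = 3.82

Ordinary method of slices: FS = Σ[c'·Δl_i + (W_i cosα_i)·tanφ'] / Σ W_i sinα_i, with Δl_i = b_i / cosα_i.
Slice 1: Δl = 2.2/cos(-14.6°) = 2.273 m; N'_1 = 39·cos(-14.6°) = 37.7; c'Δl = 3.18; W sinα = -9.8
Slice 2: Δl = 2.9/cos(-3.3°) = 2.905 m; N'_2 = 134·cos(-3.3°) = 133.8; c'Δl = 4.07; W sinα = -7.7
Slice 3: Δl = 1.5/cos6.3° = 1.509 m; N'_3 = 68·cos6.3° = 67.6; c'Δl = 2.11; W sinα = 7.5
Slice 4: Δl = 3.1/cos16.5° = 3.233 m; N'_4 = 116·cos16.5° = 111.2; c'Δl = 4.53; W sinα = 32.9
Slice 5: Δl = 2.7/cos30.3° = 3.127 m; N'_5 = 42·cos30.3° = 36.3; c'Δl = 4.38; W sinα = 21.2
Σc'Δl = 18.3 kN/m; ΣN' = 386.6 kN/m; ΣW sinα = 44.1 kN/m
Resisting = 18.3 + 386.6·tan21.2° = 18.3 + 149.9 = 168.2 kN/m
FS = 168.2 / 44.1 = 3.818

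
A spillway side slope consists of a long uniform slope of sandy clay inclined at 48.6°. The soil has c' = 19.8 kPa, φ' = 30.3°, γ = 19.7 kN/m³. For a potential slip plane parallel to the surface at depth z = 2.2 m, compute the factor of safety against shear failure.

For an infinite slope with a slip plane parallel to the surface (no pore pressure): FS = [c' + γz cos²β tanφ'] / [γz sinβ cosβ].
γz = 19.7·2.2 = 43.34 kN/m²
Numerator = 19.8 + 43.34·cos²48.6°·tan30.3° = 19.8 + 43.34·0.4373·0.5844 = 30.876 kPa
Denominator = 43.34·sin48.6°·cos48.6° = 43.34·0.7501·0.6613 = 21.499 kPa
FS = 30.876 / 21.499 = 1.436

FS = 1.44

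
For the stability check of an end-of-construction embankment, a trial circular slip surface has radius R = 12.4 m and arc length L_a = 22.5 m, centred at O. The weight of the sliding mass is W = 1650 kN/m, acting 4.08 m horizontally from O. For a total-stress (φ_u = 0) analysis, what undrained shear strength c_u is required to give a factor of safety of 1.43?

c_u = 34.5 kPa

FS = c_u·L_a·R / (W·d), so c_u = FS·W·d / (L_a·R).
c_u = 1.43·1650·4.08 / (22.50·12.4) = 9626.8 / 279.00 = 34.50 kPa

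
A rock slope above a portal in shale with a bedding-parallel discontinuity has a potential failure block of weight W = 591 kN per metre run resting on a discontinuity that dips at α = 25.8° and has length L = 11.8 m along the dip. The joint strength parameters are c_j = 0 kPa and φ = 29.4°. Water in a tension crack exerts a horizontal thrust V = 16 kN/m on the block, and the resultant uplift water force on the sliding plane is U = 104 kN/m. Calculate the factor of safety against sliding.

Resolving the block weight along and normal to the plane and applying the Mohr–Coulomb strength on the joint:
N' = W cosα − U − V sinα = 591·cos25.8° − 104 − 16·sin25.8° = 421.1 kN/m
Driving force T = W sinα + V cosα = 591·sin25.8° + 16·cos25.8° = 271.6 kN/m
Resisting force R = c_j·L + N'·tanφ = 0·11.8 + 421.1·tan29.4° = 0.0 + 237.3 = 237.3 kN/m
FS = R / T = 237.3 / 271.6 = 0.874

FS = 0.87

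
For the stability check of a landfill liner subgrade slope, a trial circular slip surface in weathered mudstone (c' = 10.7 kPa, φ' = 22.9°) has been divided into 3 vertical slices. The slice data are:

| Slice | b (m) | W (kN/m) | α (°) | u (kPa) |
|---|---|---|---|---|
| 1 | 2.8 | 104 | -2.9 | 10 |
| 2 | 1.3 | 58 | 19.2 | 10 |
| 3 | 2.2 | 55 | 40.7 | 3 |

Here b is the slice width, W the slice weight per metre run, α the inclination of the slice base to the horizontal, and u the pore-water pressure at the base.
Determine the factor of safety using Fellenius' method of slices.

FS = 2.80

Ordinary method of slices: FS = Σ[c'·Δl_i + (W_i cosα_i − u_i·Δl_i)·tanφ'] / Σ W_i sinα_i, with Δl_i = b_i / cosα_i.
Slice 1: Δl = 2.8/cos(-2.9°) = 2.804 m; N'_1 = 104·cos(-2.9°) − 10·2.804 = 75.8; c'Δl = 30.00; W sinα = -5.3
Slice 2: Δl = 1.3/cos19.2° = 1.377 m; N'_2 = 58·cos19.2° − 10·1.377 = 41.0; c'Δl = 14.73; W sinα = 19.1
Slice 3: Δl = 2.2/cos40.7° = 2.902 m; N'_3 = 55·cos40.7° − 3·2.902 = 33.0; c'Δl = 31.05; W sinα = 35.9
Σc'Δl = 75.8 kN/m; ΣN' = 149.8 kN/m; ΣW sinα = 49.7 kN/m
Resisting = 75.8 + 149.8·tan22.9° = 75.8 + 63.3 = 139.1 kN/m
FS = 139.1 / 49.7 = 2.799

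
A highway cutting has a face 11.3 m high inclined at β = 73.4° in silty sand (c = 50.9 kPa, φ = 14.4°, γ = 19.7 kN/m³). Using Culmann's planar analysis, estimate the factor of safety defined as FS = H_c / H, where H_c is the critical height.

FS = 1.75

H_c = (4c/γ) · sinβ cosφ / [1 − cos(β − φ)]
    = (4·50.9/19.7) · sin73.4°·cos14.4° / [1 − cos59.0°]
    = 10.335 · 0.9282 / 0.4850 = 19.78 m
FS = H_c / H = 19.78 / 11.3 = 1.751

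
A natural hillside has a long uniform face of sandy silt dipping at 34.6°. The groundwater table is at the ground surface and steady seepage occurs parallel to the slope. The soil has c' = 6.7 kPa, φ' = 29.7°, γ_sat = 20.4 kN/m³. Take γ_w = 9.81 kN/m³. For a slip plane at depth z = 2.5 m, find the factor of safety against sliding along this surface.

FS = 0.71

With seepage parallel to the slope and the water table at the surface, the effective normal stress on the slip plane uses the buoyant unit weight γ' = γ_sat − γ_w while the driving shear stress uses γ_sat:
FS = [c' + γ' z cos²β tanφ'] / [γ_sat z sinβ cosβ]
γ' = 20.4 − 9.81 = 10.59 kN/m³
Numerator = 6.7 + 10.59·2.5·cos²34.6°·tan29.7° = 6.7 + 10.59·2.5·0.6776·0.5704 = 16.932 kPa
Denominator = 20.4·2.5·sin34.6°·cos34.6° = 20.4·2.5·0.5678·0.8231 = 23.838 kPa
FS = 16.932 / 23.838 = 0.710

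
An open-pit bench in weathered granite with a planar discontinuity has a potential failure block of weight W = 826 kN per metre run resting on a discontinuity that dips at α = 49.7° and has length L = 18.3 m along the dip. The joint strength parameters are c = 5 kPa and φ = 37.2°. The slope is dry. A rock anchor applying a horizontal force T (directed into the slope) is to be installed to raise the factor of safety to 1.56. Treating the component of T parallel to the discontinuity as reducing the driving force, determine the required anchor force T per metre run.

T = 306 kN/m

Resolving forces along and normal to the sliding plane, with the horizontal anchor force T adding T·sinα to the effective normal force and T·cosα acting up the plane against the driving force:
FS = [cL + (W cosα + T sinα) tanφ] / [W sinα − T cosα]
Without the anchor: N' = 534.2 kN/m, driving T_d = 630.0 kN/m, resisting R = 5·18.3 + 534.2·tan37.2° = 497.0 kN/m, FS = 0.79.
Setting FS = 1.56 and solving for T:
1.56·(630.0 − T cos49.7°) = 497.0 + T sin49.7°·tan37.2°
T·(sin49.7°·tan37.2° + 1.56·cos49.7°) = 1.56·630.0 − 497.0
T·(0.7627·0.7590 + 1.56·0.6468) = 982.7 − 497.0 = 485.7
T·1.5879 = 485.7
T = 305.9 kN/m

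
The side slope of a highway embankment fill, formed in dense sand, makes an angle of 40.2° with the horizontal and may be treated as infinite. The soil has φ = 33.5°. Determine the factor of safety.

For a dry cohesionless infinite slope the factor of safety is FS = tanφ / tanβ.
FS = tan33.5° / tan40.2° = 0.6619 / 0.8451 = 0.783

FS = 0.78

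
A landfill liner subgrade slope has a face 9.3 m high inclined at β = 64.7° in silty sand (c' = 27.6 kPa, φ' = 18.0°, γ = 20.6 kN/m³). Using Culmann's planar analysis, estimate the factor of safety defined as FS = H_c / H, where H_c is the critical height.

FS = 1.58

H_c = (4c'/γ) · sinβ cosφ' / [1 − cos(β − φ')]
    = (4·27.6/20.6) · sin64.7°·cos18.0° / [1 − cos46.7°]
    = 5.359 · 0.8598 / 0.3142 = 14.67 m
FS = H_c / H = 14.67 / 9.3 = 1.577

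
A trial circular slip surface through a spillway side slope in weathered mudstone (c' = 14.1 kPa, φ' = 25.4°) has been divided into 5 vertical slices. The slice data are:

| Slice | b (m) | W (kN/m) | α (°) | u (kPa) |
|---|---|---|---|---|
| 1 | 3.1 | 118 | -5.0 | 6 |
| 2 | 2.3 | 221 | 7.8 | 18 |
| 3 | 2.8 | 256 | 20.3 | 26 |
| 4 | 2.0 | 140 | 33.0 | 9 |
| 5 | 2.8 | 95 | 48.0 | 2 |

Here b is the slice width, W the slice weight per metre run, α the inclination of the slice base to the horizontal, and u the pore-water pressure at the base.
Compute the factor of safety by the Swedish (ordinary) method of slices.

Ordinary method of slices: FS = Σ[c'·Δl_i + (W_i cosα_i − u_i·Δl_i)·tanφ'] / Σ W_i sinα_i, with Δl_i = b_i / cosα_i.
Slice 1: Δl = 3.1/cos(-5.0°) = 3.112 m; N'_1 = 118·cos(-5.0°) − 6·3.112 = 98.9; c'Δl = 43.88; W sinα = -10.3
Slice 2: Δl = 2.3/cos7.8° = 2.321 m; N'_2 = 221·cos7.8° − 18·2.321 = 177.2; c'Δl = 32.73; W sinα = 30.0
Slice 3: Δl = 2.8/cos20.3° = 2.985 m; N'_3 = 256·cos20.3° − 26·2.985 = 162.5; c'Δl = 42.09; W sinα = 88.8
Slice 4: Δl = 2.0/cos33.0° = 2.385 m; N'_4 = 140·cos33.0° − 9·2.385 = 96.0; c'Δl = 33.62; W sinα = 76.2
Slice 5: Δl = 2.8/cos48.0° = 4.185 m; N'_5 = 95·cos48.0° − 2·4.185 = 55.2; c'Δl = 59.00; W sinα = 70.6
Σc'Δl = 211.3 kN/m; ΣN' = 589.7 kN/m; ΣW sinα = 255.4 kN/m
Resisting = 211.3 + 589.7·tan25.4° = 211.3 + 280.0 = 491.3 kN/m
FS = 491.3 / 255.4 = 1.924

FS = 1.92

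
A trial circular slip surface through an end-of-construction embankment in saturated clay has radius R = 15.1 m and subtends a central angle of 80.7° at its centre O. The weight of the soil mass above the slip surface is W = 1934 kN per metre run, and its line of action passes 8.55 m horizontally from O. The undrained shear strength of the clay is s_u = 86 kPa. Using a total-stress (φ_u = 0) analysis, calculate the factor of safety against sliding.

FS = 1.67

Taking moments about the centre O, the resisting moment is provided by the undrained shear strength acting along the arc:
Arc length L_a = R·θ = 15.1·(80.7°·π/180) = 15.1·1.4085 = 21.27 m
M_R = s_u·L_a·R = 86·21.27·15.1 = 27618.7 kN·m/m
M_D = W·d = 1934·8.55 = 16535.7 kN·m/m
FS = M_R / M_D = 27618.7 / 16535.7 = 1.670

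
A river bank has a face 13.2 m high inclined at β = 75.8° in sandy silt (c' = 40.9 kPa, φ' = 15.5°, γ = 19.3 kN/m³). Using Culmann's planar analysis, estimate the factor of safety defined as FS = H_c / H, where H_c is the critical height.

H_c = (4c'/γ) · sinβ cosφ' / [1 − cos(β − φ')]
    = (4·40.9/19.3) · sin75.8°·cos15.5° / [1 − cos60.3°]
    = 8.477 · 0.9342 / 0.5045 = 15.70 m
FS = H_c / H = 15.70 / 13.2 = 1.189

FS = 1.19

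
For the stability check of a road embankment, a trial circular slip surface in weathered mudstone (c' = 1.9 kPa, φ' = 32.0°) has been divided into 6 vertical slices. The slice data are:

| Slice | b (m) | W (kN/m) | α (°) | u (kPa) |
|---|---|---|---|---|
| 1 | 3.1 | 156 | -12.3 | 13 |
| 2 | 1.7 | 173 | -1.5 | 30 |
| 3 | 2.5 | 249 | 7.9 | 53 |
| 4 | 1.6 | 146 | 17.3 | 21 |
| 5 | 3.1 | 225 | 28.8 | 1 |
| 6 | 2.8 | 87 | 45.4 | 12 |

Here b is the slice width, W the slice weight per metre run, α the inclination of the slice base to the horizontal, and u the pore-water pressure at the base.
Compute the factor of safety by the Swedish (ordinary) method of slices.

Ordinary method of slices: FS = Σ[c'·Δl_i + (W_i cosα_i − u_i·Δl_i)·tanφ'] / Σ W_i sinα_i, with Δl_i = b_i / cosα_i.
Slice 1: Δl = 3.1/cos(-12.3°) = 3.173 m; N'_1 = 156·cos(-12.3°) − 13·3.173 = 111.2; c'Δl = 6.03; W sinα = -33.2
Slice 2: Δl = 1.7/cos(-1.5°) = 1.701 m; N'_2 = 173·cos(-1.5°) − 30·1.701 = 121.9; c'Δl = 3.23; W sinα = -4.5
Slice 3: Δl = 2.5/cos7.9° = 2.524 m; N'_3 = 249·cos7.9° − 53·2.524 = 112.9; c'Δl = 4.80; W sinα = 34.2
Slice 4: Δl = 1.6/cos17.3° = 1.676 m; N'_4 = 146·cos17.3° − 21·1.676 = 104.2; c'Δl = 3.18; W sinα = 43.4
Slice 5: Δl = 3.1/cos28.8° = 3.538 m; N'_5 = 225·cos28.8° − 1·3.538 = 193.6; c'Δl = 6.72; W sinα = 108.4
Slice 6: Δl = 2.8/cos45.4° = 3.988 m; N'_6 = 87·cos45.4° − 12·3.988 = 13.2; c'Δl = 7.58; W sinα = 61.9
Σc'Δl = 31.5 kN/m; ΣN' = 657.0 kN/m; ΣW sinα = 210.2 kN/m
Resisting = 31.5 + 657.0·tan32.0° = 31.5 + 410.6 = 442.1 kN/m
FS = 442.1 / 210.2 = 2.103

FS = 2.10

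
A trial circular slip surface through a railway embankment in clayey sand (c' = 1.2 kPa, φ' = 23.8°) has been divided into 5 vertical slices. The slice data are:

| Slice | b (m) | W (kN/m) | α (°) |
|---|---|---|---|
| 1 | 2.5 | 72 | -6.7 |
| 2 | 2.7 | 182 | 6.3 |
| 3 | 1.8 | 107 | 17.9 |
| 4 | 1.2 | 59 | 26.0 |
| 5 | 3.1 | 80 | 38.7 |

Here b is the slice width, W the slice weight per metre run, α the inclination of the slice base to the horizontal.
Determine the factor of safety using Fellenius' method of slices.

Ordinary method of slices: FS = Σ[c'·Δl_i + (W_i cosα_i)·tanφ'] / Σ W_i sinα_i, with Δl_i = b_i / cosα_i.
Slice 1: Δl = 2.5/cos(-6.7°) = 2.517 m; N'_1 = 72·cos(-6.7°) = 71.5; c'Δl = 3.02; W sinα = -8.4
Slice 2: Δl = 2.7/cos6.3° = 2.716 m; N'_2 = 182·cos6.3° = 180.9; c'Δl = 3.26; W sinα = 20.0
Slice 3: Δl = 1.8/cos17.9° = 1.892 m; N'_3 = 107·cos17.9° = 101.8; c'Δl = 2.27; W sinα = 32.9
Slice 4: Δl = 1.2/cos26.0° = 1.335 m; N'_4 = 59·cos26.0° = 53.0; c'Δl = 1.60; W sinα = 25.9
Slice 5: Δl = 3.1/cos38.7° = 3.972 m; N'_5 = 80·cos38.7° = 62.4; c'Δl = 4.77; W sinα = 50.0
Σc'Δl = 14.9 kN/m; ΣN' = 469.7 kN/m; ΣW sinα = 120.3 kN/m
Resisting = 14.9 + 469.7·tan23.8° = 14.9 + 207.2 = 222.1 kN/m
FS = 222.1 / 120.3 = 1.845

FS = 1.85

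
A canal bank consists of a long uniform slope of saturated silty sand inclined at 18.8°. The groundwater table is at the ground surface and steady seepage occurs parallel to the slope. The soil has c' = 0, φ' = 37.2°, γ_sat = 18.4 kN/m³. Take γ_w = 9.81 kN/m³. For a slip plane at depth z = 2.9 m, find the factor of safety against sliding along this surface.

FS = 1.04

With seepage parallel to the slope and the water table at the surface, the effective normal stress on the slip plane uses the buoyant unit weight γ' = γ_sat − γ_w while the driving shear stress uses γ_sat:
FS = [c' + γ' z cos²β tanφ'] / [γ_sat z sinβ cosβ]
(For c' = 0 this reduces to FS = (γ'/γ_sat)·tanφ'/tanβ.)
γ' = 18.4 − 9.81 = 8.59 kN/m³
Numerator = 0.0 + 8.59·2.9·cos²18.8°·tan37.2° = 0.0 + 8.59·2.9·0.8961·0.7590 = 16.945 kPa
Denominator = 18.4·2.9·sin18.8°·cos18.8° = 18.4·2.9·0.3223·0.9466 = 16.279 kPa
FS = 16.945 / 16.279 = 1.041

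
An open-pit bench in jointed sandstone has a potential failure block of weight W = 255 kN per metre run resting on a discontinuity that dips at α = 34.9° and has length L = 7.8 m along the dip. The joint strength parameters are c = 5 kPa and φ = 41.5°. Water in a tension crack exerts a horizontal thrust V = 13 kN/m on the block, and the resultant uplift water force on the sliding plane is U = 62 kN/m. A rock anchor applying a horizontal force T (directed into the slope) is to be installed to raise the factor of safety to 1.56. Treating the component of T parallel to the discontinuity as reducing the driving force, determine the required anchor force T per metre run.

Resolving forces along and normal to the sliding plane, with the horizontal anchor force T adding T·sinα to the effective normal force and T·cosα acting up the plane against the driving force:
FS = [cL + (W cosα − U − V sinα + T sinα) tanφ] / [W sinα + V cosα − T cosα]
Without the anchor: N' = 139.7 kN/m, driving T_d = 156.6 kN/m, resisting R = 5·7.8 + 139.7·tan41.5° = 162.6 kN/m, FS = 1.04.
Setting FS = 1.56 and solving for T:
1.56·(156.6 − T cos34.9°) = 162.6 + T sin34.9°·tan41.5°
T·(sin34.9°·tan41.5° + 1.56·cos34.9°) = 1.56·156.6 − 162.6
T·(0.5721·0.8847 + 1.56·0.8202) = 244.2 − 162.6 = 81.6
T·1.7856 = 81.6
T = 45.7 kN/m

T = 46 kN/m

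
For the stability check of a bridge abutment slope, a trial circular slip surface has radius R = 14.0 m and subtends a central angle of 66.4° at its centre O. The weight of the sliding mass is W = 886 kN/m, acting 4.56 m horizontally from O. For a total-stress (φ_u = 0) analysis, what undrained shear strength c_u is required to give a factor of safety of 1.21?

FS = c_u·L_a·R / (W·d), so c_u = FS·W·d / (L_a·R).
Arc length L_a = R·θ = 14.0·(66.4°·π/180) = 14.0·1.1589 = 16.22 m
c_u = 1.21·886·4.56 / (16.22·14.0) = 4888.6 / 227.14 = 21.52 kPa

c_u = 21.5 kPa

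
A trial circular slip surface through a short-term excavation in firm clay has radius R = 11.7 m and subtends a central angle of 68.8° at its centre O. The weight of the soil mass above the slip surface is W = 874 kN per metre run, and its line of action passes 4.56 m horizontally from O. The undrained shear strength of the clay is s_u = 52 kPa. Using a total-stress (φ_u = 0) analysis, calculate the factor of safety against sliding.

Taking moments about the centre O, the resisting moment is provided by the undrained shear strength acting along the arc:
Arc length L_a = R·θ = 11.7·(68.8°·π/180) = 11.7·1.2008 = 14.05 m
M_R = s_u·L_a·R = 52·14.05·11.7 = 8547.5 kN·m/m
M_D = W·d = 874·4.56 = 3985.4 kN·m/m
FS = M_R / M_D = 8547.5 / 3985.4 = 2.145

FS = 2.14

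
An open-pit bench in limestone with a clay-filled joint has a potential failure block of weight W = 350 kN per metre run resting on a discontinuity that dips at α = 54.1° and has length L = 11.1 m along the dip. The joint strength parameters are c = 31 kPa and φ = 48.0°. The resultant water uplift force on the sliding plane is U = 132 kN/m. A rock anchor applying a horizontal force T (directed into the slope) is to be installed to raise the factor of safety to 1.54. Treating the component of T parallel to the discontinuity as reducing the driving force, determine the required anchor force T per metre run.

T = 6 kN/m

Resolving forces along and normal to the sliding plane, with the horizontal anchor force T adding T·sinα to the effective normal force and T·cosα acting up the plane against the driving force:
FS = [cL + (W cosα − U + T sinα) tanφ] / [W sinα − T cosα]
Without the anchor: N' = 73.2 kN/m, driving T_d = 283.5 kN/m, resisting R = 31·11.1 + 73.2·tan48.0° = 425.4 kN/m, FS = 1.50.
Setting FS = 1.54 and solving for T:
1.54·(283.5 − T cos54.1°) = 425.4 + T sin54.1°·tan48.0°
T·(sin54.1°·tan48.0° + 1.54·cos54.1°) = 1.54·283.5 − 425.4
T·(0.8100·1.1106 + 1.54·0.5864) = 436.6 − 425.4 = 11.2
T·1.8027 = 11.2
T = 6.2 kN/m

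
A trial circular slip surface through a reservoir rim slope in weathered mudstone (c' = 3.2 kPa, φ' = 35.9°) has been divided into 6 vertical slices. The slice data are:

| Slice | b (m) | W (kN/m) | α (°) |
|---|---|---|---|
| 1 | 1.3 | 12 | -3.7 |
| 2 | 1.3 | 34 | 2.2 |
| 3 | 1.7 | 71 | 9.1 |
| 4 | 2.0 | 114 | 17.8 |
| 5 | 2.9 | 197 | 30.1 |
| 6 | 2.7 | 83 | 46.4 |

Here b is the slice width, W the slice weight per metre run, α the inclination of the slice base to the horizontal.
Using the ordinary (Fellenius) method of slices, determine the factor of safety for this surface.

Ordinary method of slices: FS = Σ[c'·Δl_i + (W_i cosα_i)·tanφ'] / Σ W_i sinα_i, with Δl_i = b_i / cosα_i.
Slice 1: Δl = 1.3/cos(-3.7°) = 1.303 m; N'_1 = 12·cos(-3.7°) = 12.0; c'Δl = 4.17; W sinα = -0.8
Slice 2: Δl = 1.3/cos2.2° = 1.301 m; N'_2 = 34·cos2.2° = 34.0; c'Δl = 4.16; W sinα = 1.3
Slice 3: Δl = 1.7/cos9.1° = 1.722 m; N'_3 = 71·cos9.1° = 70.1; c'Δl = 5.51; W sinα = 11.2
Slice 4: Δl = 2.0/cos17.8° = 2.101 m; N'_4 = 114·cos17.8° = 108.5; c'Δl = 6.72; W sinα = 34.8
Slice 5: Δl = 2.9/cos30.1° = 3.352 m; N'_5 = 197·cos30.1° = 170.4; c'Δl = 10.73; W sinα = 98.8
Slice 6: Δl = 2.7/cos46.4° = 3.915 m; N'_6 = 83·cos46.4° = 57.2; c'Δl = 12.53; W sinα = 60.1
Σc'Δl = 43.8 kN/m; ΣN' = 452.3 kN/m; ΣW sinα = 205.5 kN/m
Resisting = 43.8 + 452.3·tan35.9° = 43.8 + 327.4 = 371.2 kN/m
FS = 371.2 / 205.5 = 1.806

FS = 1.81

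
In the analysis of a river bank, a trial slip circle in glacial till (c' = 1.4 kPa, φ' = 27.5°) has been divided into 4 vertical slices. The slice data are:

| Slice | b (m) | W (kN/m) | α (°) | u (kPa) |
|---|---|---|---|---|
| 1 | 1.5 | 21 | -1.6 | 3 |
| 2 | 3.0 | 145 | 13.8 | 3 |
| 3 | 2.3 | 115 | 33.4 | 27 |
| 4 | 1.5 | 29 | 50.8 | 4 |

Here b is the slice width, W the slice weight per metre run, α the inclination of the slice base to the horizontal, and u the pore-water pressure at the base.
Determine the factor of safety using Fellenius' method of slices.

FS = 0.89

Ordinary method of slices: FS = Σ[c'·Δl_i + (W_i cosα_i − u_i·Δl_i)·tanφ'] / Σ W_i sinα_i, with Δl_i = b_i / cosα_i.
Slice 1: Δl = 1.5/cos(-1.6°) = 1.501 m; N'_1 = 21·cos(-1.6°) − 3·1.501 = 16.5; c'Δl = 2.10; W sinα = -0.6
Slice 2: Δl = 3.0/cos13.8° = 3.089 m; N'_2 = 145·cos13.8° − 3·3.089 = 131.5; c'Δl = 4.32; W sinα = 34.6
Slice 3: Δl = 2.3/cos33.4° = 2.755 m; N'_3 = 115·cos33.4° − 27·2.755 = 21.6; c'Δl = 3.86; W sinα = 63.3
Slice 4: Δl = 1.5/cos50.8° = 2.373 m; N'_4 = 29·cos50.8° − 4·2.373 = 8.8; c'Δl = 3.32; W sinα = 22.5
Σc'Δl = 13.6 kN/m; ΣN' = 178.5 kN/m; ΣW sinα = 119.8 kN/m
Resisting = 13.6 + 178.5·tan27.5° = 13.6 + 92.9 = 106.5 kN/m
FS = 106.5 / 119.8 = 0.889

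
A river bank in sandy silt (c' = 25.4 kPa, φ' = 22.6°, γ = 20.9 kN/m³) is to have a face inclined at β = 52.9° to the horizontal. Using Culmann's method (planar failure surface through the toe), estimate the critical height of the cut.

Culmann's analysis gives the critical failure plane at α_cr = (β + φ')/2 = (52.9 + 22.6)/2 = 37.8°, and the critical height
H_c = (4c'/γ) · sinβ cosφ' / [1 − cos(β − φ')]
    = (4·25.4/20.9) · sin52.9°·cos22.6° / [1 − cos(30.3°)]
    = 4.861 · 0.7976·0.9232 / [1 − 0.8634]
    = 4.861 · 0.7363 / 0.1366
    = 26.20 m

H_c = 26.20 m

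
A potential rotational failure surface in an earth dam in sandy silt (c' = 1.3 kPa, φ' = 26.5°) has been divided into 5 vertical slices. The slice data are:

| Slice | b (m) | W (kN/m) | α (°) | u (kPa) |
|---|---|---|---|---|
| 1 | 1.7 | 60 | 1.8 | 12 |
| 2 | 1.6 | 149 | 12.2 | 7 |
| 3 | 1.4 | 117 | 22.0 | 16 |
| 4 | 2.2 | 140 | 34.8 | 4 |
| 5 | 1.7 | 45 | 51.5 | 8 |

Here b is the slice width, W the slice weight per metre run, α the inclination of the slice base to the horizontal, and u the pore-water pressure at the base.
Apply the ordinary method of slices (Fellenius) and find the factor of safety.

FS = 1.02

Ordinary method of slices: FS = Σ[c'·Δl_i + (W_i cosα_i − u_i·Δl_i)·tanφ'] / Σ W_i sinα_i, with Δl_i = b_i / cosα_i.
Slice 1: Δl = 1.7/cos1.8° = 1.701 m; N'_1 = 60·cos1.8° − 12·1.701 = 39.6; c'Δl = 2.21; W sinα = 1.9
Slice 2: Δl = 1.6/cos12.2° = 1.637 m; N'_2 = 149·cos12.2° − 7·1.637 = 134.2; c'Δl = 2.13; W sinα = 31.5
Slice 3: Δl = 1.4/cos22.0° = 1.510 m; N'_3 = 117·cos22.0° − 16·1.510 = 84.3; c'Δl = 1.96; W sinα = 43.8
Slice 4: Δl = 2.2/cos34.8° = 2.679 m; N'_4 = 140·cos34.8° − 4·2.679 = 104.2; c'Δl = 3.48; W sinα = 79.9
Slice 5: Δl = 1.7/cos51.5° = 2.731 m; N'_5 = 45·cos51.5° − 8·2.731 = 6.2; c'Δl = 3.55; W sinα = 35.2
Σc'Δl = 13.3 kN/m; ΣN' = 368.5 kN/m; ΣW sinα = 192.3 kN/m
Resisting = 13.3 + 368.5·tan26.5° = 13.3 + 183.7 = 197.0 kN/m
FS = 197.0 / 192.3 = 1.025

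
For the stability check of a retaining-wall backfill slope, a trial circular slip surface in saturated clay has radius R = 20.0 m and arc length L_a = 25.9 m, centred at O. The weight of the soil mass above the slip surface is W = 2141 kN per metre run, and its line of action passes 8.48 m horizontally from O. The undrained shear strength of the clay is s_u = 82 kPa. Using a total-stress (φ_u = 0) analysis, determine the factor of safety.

Taking moments about the centre O, the resisting moment is provided by the undrained shear strength acting along the arc:
M_R = s_u·L_a·R = 82·25.90·20.0 = 42476.0 kN·m/m
M_D = W·d = 2141·8.48 = 18155.7 kN·m/m
FS = M_R / M_D = 42476.0 / 18155.7 = 2.340

FS = 2.34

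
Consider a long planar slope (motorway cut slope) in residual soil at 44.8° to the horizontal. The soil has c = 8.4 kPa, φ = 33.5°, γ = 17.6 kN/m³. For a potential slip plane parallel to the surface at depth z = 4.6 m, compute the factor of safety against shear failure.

FS = 0.87

For an infinite slope with a slip plane parallel to the surface (no pore pressure): FS = [c + γz cos²β tanφ] / [γz sinβ cosβ].
γz = 17.6·4.6 = 80.96 kN/m²
Numerator = 8.4 + 80.96·cos²44.8°·tan33.5° = 8.4 + 80.96·0.5035·0.6619 = 35.380 kPa
Denominator = 80.96·sin44.8°·cos44.8° = 80.96·0.7046·0.7096 = 40.479 kPa
FS = 35.380 / 40.479 = 0.874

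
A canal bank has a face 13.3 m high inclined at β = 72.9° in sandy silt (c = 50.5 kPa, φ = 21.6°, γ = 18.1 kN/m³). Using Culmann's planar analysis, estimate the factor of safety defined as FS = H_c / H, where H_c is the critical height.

H_c = (4c/γ) · sinβ cosφ / [1 − cos(β − φ)]
    = (4·50.5/18.1) · sin72.9°·cos21.6° / [1 − cos51.3°]
    = 11.160 · 0.8887 / 0.3748 = 26.46 m
FS = H_c / H = 26.46 / 13.3 = 1.990

FS = 1.99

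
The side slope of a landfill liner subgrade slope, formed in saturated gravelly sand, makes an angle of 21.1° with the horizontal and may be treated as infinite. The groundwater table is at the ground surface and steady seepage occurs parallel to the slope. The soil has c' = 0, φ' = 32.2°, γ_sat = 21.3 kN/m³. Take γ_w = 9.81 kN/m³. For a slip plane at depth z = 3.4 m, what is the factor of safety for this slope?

With seepage parallel to the slope and the water table at the surface, the effective normal stress on the slip plane uses the buoyant unit weight γ' = γ_sat − γ_w while the driving shear stress uses γ_sat:
FS = [c' + γ' z cos²β tanφ'] / [γ_sat z sinβ cosβ]
(For c' = 0 this reduces to FS = (γ'/γ_sat)·tanφ'/tanβ.)
γ' = 21.3 − 9.81 = 11.49 kN/m³
Numerator = 0.0 + 11.49·3.4·cos²21.1°·tan32.2° = 0.0 + 11.49·3.4·0.8704·0.6297 = 21.413 kPa
Denominator = 21.3·3.4·sin21.1°·cos21.1° = 21.3·3.4·0.3600·0.9330 = 24.323 kPa
FS = 21.413 / 24.323 = 0.880

FS = 0.88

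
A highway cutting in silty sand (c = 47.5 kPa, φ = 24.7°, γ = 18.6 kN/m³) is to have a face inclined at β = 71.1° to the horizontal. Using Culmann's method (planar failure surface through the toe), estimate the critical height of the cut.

H_c = 28.29 m

Culmann's analysis gives the critical failure plane at α_cr = (β + φ)/2 = (71.1 + 24.7)/2 = 47.9°, and the critical height
H_c = (4c/γ) · sinβ cosφ / [1 − cos(β − φ)]
    = (4·47.5/18.6) · sin71.1°·cos24.7° / [1 − cos(46.4°)]
    = 10.215 · 0.9461·0.9085 / [1 − 0.6896]
    = 10.215 · 0.8595 / 0.3104
    = 28.29 m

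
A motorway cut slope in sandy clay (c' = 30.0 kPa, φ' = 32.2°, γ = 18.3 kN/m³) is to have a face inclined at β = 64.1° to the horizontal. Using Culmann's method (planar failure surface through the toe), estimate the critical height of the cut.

Culmann's analysis gives the critical failure plane at α_cr = (β + φ')/2 = (64.1 + 32.2)/2 = 48.1°, and the critical height
H_c = (4c'/γ) · sinβ cosφ' / [1 − cos(β − φ')]
    = (4·30.0/18.3) · sin64.1°·cos32.2° / [1 − cos(31.9°)]
    = 6.557 · 0.8996·0.8462 / [1 − 0.8490]
    = 6.557 · 0.7612 / 0.1510
    = 33.05 m

H_c = 33.05 m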